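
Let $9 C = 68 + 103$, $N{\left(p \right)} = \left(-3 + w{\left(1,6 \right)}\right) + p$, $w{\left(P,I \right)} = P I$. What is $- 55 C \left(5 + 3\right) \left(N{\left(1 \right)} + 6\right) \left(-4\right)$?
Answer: $334400$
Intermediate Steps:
$w{\left(P,I \right)} = I P$
$N{\left(p \right)} = 3 + p$ ($N{\left(p \right)} = \left(-3 + 6 \cdot 1\right) + p = \left(-3 + 6\right) + p = 3 + p$)
$C = 19$ ($C = \frac{68 + 103}{9} = \frac{1}{9} \cdot 171 = 19$)
$- 55 C \left(5 + 3\right) \left(N{\left(1 \right)} + 6\right) \left(-4\right) = \left(-55\right) 19 \left(5 + 3\right) \left(\left(3 + 1\right) + 6\right) \left(-4\right) = - 1045 \cdot 8 \left(4 + 6\right) \left(-4\right) = - 1045 \cdot 8 \cdot 10 \left(-4\right) = - 1045 \cdot 8 \left(-40\right) = \left(-1045\right) \left(-320\right) = 334400$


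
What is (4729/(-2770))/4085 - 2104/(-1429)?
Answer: 23800949059/16169778050 ≈ 1.4719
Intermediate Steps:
(4729/(-2770))/4085 - 2104/(-1429) = (4729*(-1/2770))*(1/4085) - 2104*(-1/1429) = -4729/2770*1/4085 + 2104/1429 = -4729/11315450 + 2104/1429 = 23800949059/16169778050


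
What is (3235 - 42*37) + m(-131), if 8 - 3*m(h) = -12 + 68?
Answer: 1665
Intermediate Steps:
m(h) = -16 (m(h) = 8/3 - (-12 + 68)/3 = 8/3 - ⅓*56 = 8/3 - 56/3 = -16)
(3235 - 42*37) + m(-131) = (3235 - 42*37) - 16 = (3235 - 1554) - 16 = 1681 - 16 = 1665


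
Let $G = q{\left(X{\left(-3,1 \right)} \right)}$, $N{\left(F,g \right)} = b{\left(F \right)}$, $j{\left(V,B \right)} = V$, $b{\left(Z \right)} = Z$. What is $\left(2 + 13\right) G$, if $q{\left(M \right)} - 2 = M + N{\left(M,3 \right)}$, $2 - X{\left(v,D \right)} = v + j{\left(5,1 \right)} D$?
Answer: $30$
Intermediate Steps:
$N{\left(F,g \right)} = F$
$X{\left(v,D \right)} = 2 - v - 5 D$ ($X{\left(v,D \right)} = 2 - \left(v + 5 D\right) = 2 - v - 5 D$)
$q{\left(M \right)} = 2 + 2 M$ ($q{\left(M \right)} = 2 + \left(M + M\right) = 2 + 2 M$)
$G = 2$ ($G = 2 + 2 \left(2 - -3 - 5\right) = 2 + 2 \left(2 + 3 - 5\right) = 2 + 2 \cdot 0 = 2 + 0 = 2$)
$\left(2 + 13\right) G = \left(2 + 13\right) 2 = 15 \cdot 2 = 30$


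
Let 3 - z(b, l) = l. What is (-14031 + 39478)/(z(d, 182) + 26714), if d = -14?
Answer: 25447/26535 ≈ 0.95900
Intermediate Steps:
z(b, l) = 3 - l
(-14031 + 39478)/(z(d, 182) + 26714) = (-14031 + 39478)/((3 - 1*182) + 26714) = 25447/((3 - 182) + 26714) = 25447/(-179 + 26714) = 25447/26535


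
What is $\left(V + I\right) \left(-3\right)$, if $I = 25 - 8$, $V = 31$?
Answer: $-144$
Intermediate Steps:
$I = 17$ ($I = 25 - 8 = 17$)
$\left(V + I\right) \left(-3\right) = \left(31 + 17\right) \left(-3\right) = 48 \left(-3\right) = -144$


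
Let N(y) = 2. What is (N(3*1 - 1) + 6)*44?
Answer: 352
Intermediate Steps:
(N(3*1 - 1) + 6)*44 = (2 + 6)*44 = 8*44 = 352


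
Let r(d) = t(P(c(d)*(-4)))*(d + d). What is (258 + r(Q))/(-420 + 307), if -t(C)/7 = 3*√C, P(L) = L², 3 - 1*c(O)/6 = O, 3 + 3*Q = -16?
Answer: -59842/113 ≈ -529.58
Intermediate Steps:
Q = -19/3 (Q = -1 + (⅓)*(-16) = -1 - 16/3 = -19/3 ≈ -6.3333)
c(O) = 18 - 6*O
t(C) = -21*√C
r(d) = -42*d*√((-72 + 24*d)²) (r(d) = (-21*√(((18 - 6*d)*(-4))²))*(d + d) = (-21*√((-72 + 24*d)²))*(2*d) = -42*d*√((-72 + 24*d)²))
(258 + r(Q))/(-420 + 307) = (258 - 1008*(-19/3)*√((-3 - 19/3)²))/(-420 + 307) = (258 - 1008*(-19/3)*√((-28/3)²))/(-113) = (258 - 1008*(-19/3)*√(784/9))*(-1/113) = (258 - 1008*(-19/3)*28/3)*(-1/113) = (258 + 59584)*(-1/113) = 59842*(-1/113) = -59842/113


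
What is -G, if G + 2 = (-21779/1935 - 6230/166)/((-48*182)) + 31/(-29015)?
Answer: 232099640561/116312453712 ≈ 1.9955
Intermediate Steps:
G = -232099640561/116312453712 (G = -2 + ((-21779/1935 - 6230/166)/((-48*182)) + 31/(-29015)) = -2 + ((-21779*1/1935 - 6230*1/166)/(-8736) + 31*(-1/29015)) = -2 + ((-21779/1935 - 3115/83)*(-1/8736) - 31/29015) = -2 + (-7835182/160605*(-1/8736) - 31/29015) = -2 + (3917591/701522640 - 31/29015) = -2 + 525266863/116312453712 = -232099640561/116312453712 ≈ -1.9955)
-G = -1*(-232099640561/116312453712) = 232099640561/116312453712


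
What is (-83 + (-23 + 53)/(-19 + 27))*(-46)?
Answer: 7291/2 ≈ 3645.5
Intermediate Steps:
(-83 + (-23 + 53)/(-19 + 27))*(-46) = (-83 + 30/8)*(-46) = (-83 + 30*(⅛))*(-46) = (-83 + 15/4)*(-46) = -317/4*(-46) = 7291/2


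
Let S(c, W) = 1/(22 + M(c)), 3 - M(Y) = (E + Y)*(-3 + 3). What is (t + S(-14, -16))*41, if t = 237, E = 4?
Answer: 242966/25 ≈ 9718.6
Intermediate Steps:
M(Y) = 3 (M(Y) = 3 - (4 + Y)*(-3 + 3) = 3 - (4 + Y)*0 = 3 - 1*0 = 3 + 0 = 3)
S(c, W) = 1/25 (S(c, W) = 1/(22 + 3) = 1/25)
(t + S(-14, -16))*41 = (237 + 1/25)*41 = (5926/25)*41 = 242966/25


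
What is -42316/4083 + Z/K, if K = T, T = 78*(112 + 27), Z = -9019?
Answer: -165204883/14755962 ≈ -11.196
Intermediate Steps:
T = 10842 (T = 78*139 = 10842)
K = 10842
-42316/4083 + Z/K = -42316/4083 - 9019/10842 = -165204883/14755962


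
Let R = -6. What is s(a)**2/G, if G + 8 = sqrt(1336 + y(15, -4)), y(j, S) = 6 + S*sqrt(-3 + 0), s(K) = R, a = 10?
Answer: 36/(-8 + sqrt(2)*sqrt(671 - 2*I*sqrt(3))) ≈ 1.2573 + 0.0041521*I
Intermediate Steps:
s(K) = -6
y(j, S) = 6 + I*S*sqrt(3) (y(j, S) = 6 + S*sqrt(-3) = 6 + S*(I*sqrt(3)) = 6 + I*S*sqrt(3))
G = -8 + sqrt(1342 - 4*I*sqrt(3)) (G = -8 + sqrt(1336 + (6 + I*(-4)*sqrt(3))) = -8 + sqrt(1336 + (6 - 4*I*sqrt(3))) = -8 + sqrt(1342 - 4*I*sqrt(3)) ≈ 28.633 - 0.094561*I)
s(a)**2/G = (-6)**2/(-8 + sqrt(1342 - 4*I*sqrt(3))) = 36/(-8 + sqrt(1342 - 4*I*sqrt(3)))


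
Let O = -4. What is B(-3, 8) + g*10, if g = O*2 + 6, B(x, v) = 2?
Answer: -18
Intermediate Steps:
g = -2 (g = -4*2 + 6 = -8 + 6 = -2)
B(-3, 8) + g*10 = 2 - 2*10 = 2 - 20 = -18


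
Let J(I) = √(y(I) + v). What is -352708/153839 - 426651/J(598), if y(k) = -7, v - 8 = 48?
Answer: -9376861735/153839 ≈ -60952.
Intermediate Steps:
v = 56 (v = 8 + 48 = 56)
J(I) = 7 (J(I) = √(-7 + 56) = √49 = 7)
-352708/153839 - 426651/J(598) = -352708/153839 - 426651/7 = -9376861735/153839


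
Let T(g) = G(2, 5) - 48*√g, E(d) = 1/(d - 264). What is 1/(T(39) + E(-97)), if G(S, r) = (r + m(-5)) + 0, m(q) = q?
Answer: 361/11710123775 - 6255408*√39/11710123775 ≈ -0.0033360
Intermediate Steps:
E(d) = 1/(-264 + d)
G(S, r) = -5 + r (G(S, r) = (r - 5) + 0 = (-5 + r) + 0 = -5 + r)
T(g) = -48*√g (T(g) = (-5 + 5) - 48*√g = 0 - 48*√g = -48*√g)
1/(T(39) + E(-97)) = 1/(-48*√39 + 1/(-264 - 97)) = 1/(-48*√39 + 1/(-361)) = 1/(-48*√39 - 1/361) = 1/(-1/361 - 48*√39)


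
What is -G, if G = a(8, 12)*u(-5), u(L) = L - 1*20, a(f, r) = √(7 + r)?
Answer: 25*√19 ≈ 108.97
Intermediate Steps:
u(L) = -20 + L (u(L) = L - 20 = -20 + L)
G = -25*√19 (G = √(7 + 12)*(-20 - 5) = √19*(-25) = -25*√19 ≈ -108.97)
-G = -(-25)*√19 = 25*√19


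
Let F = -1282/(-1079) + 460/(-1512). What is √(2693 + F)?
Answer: 11*√411507243966/135954 ≈ 51.903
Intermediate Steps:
F = 360511/407862 (F = -1282*(-1/1079) + 460*(-1/1512) = 1282/1079 - 115/378 = 360511/407862 ≈ 0.88390)
√(2693 + F) = √(2693 + 360511/407862) = √(1098732877/407862) = 11*√411507243966/135954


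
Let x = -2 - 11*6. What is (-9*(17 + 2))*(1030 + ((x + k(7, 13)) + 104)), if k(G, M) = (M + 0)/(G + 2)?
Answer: -182533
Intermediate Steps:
k(G, M) = M/(2 + G)
x = -68 (x = -2 - 66 = -68)
(-9*(17 + 2))*(1030 + ((x + k(7, 13)) + 104)) = (-9*(17 + 2))*(1030 + ((-68 + 13/(2 + 7)) + 104)) = (-9*19)*(1030 + ((-68 + 13/9) + 104)) = -171*(1030 + ((-68 + 13*(1/9)) + 104)) = -171*(1030 + ((-68 + 13/9) + 104)) = -171*(1030 + (-599/9 + 104)) = -171*(1030 + 337/9) = -171*9607/9 = -182533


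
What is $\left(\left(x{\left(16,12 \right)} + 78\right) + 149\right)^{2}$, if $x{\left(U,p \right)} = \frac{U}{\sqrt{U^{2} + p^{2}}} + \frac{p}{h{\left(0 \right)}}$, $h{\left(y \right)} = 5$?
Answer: $\frac{1324801}{25} \approx 52992.0$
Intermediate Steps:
$x{\left(U,p \right)} = \frac{p}{5} + \frac{U}{\sqrt{U^{2} + p^{2}}}$ ($x{\left(U,p \right)} = \frac{U}{\sqrt{U^{2} + p^{2}}} + \frac{p}{5} = \frac{p}{5} + \frac{U}{\sqrt{U^{2} + p^{2}}}$)
$\left(\left(x{\left(16,12 \right)} + 78\right) + 149\right)^{2} = \left(\left(\left(\frac{1}{5} \cdot 12 + \frac{16}{\sqrt{16^{2} + 12^{2}}}\right) + 78\right) + 149\right)^{2} = \left(\left(\left(\frac{12}{5} + \frac{16}{\sqrt{256 + 144}}\right) + 78\right) + 149\right)^{2} = \left(\left(\left(\frac{12}{5} + \frac{16}{20}\right) + 78\right) + 149\right)^{2} = \left(\left(\left(\frac{12}{5} + 16 \cdot \frac{1}{20}\right) + 78\right) + 149\right)^{2} = \left(\left(\left(\frac{12}{5} + \frac{4}{5}\right) + 78\right) + 149\right)^{2} = \left(\left(\frac{16}{5} + 78\right) + 149\right)^{2} = \left(\frac{406}{5} + 149\right)^{2} = \left(\frac{1151}{5}\right)^{2} = \frac{1324801}{25}$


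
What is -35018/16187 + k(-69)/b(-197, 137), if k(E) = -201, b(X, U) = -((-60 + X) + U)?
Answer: -2485249/647480 ≈ -3.8383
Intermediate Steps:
b(X, U) = 60 - U - X (b(X, U) = -(-60 + U + X) = 60 - U - X)
-35018/16187 + k(-69)/b(-197, 137) = -35018/16187 - 201/(60 - 1*137 - 1*(-197)) = -35018*1/16187 - 201/(60 - 137 + 197) = -35018/16187 - 201/120 = -35018/16187 - 201*1/120 = -35018/16187 - 67/40 = -2485249/647480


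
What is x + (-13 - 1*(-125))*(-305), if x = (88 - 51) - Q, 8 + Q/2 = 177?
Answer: -34461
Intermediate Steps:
Q = 338 (Q = -16 + 2*177 = -16 + 354 = 338)
x = -301 (x = (88 - 51) - 1*338 = 37 - 338 = -301)
x + (-13 - 1*(-125))*(-305) = -301 + (-13 - 1*(-125))*(-305) = -301 + (-13 + 125)*(-305) = -301 + 112*(-305) = -301 - 34160 = -34461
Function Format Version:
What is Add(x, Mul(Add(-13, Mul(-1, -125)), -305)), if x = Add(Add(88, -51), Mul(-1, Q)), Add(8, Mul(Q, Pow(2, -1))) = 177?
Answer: -34461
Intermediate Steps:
Q = 338 (Q = Add(-16, Mul(2, 177)) = Add(-16, 354) = 338)
x = -301 (x = Add(Add(88, -51), Mul(-1, 338)) = Add(37, -338) = -301)
Add(x, Mul(Add(-13, Mul(-1, -125)), -305)) = Add(-301, Mul(Add(-13, Mul(-1, -125)), -305)) = Add(-301, Mul(Add(-13, 125), -305)) = Add(-301, Mul(112, -305)) = Add(-301, -34160) = -34461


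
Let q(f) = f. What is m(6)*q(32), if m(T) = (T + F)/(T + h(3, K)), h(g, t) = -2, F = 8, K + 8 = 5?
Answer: 112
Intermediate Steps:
K = -3 (K = -8 + 5 = -3)
m(T) = (8 + T)/(-2 + T) (m(T) = (T + 8)/(T - 2) = (8 + T)/(-2 + T))
m(6)*q(32) = ((8 + 6)/(-2 + 6))*32 = (14/4)*32 = ((¼)*14)*32 = (7/2)*32 = 112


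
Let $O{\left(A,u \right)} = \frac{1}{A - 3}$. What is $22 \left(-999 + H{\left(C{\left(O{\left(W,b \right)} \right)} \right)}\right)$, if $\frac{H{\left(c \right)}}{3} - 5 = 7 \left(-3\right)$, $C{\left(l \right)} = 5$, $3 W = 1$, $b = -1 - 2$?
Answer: $-23034$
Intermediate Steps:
$b = -3$ ($b = -1 - 2 = -3$)
$W = \frac{1}{3}$ ($W = \frac{1}{3} \cdot 1 = \frac{1}{3} \approx 0.33333$)
$O{\left(A,u \right)} = \frac{1}{-3 + A}$
$H{\left(c \right)} = -48$ ($H{\left(c \right)} = 15 + 3 \cdot 7 \left(-3\right) = 15 + 3 \left(-21\right) = 15 - 63 = -48$)
$22 \left(-999 + H{\left(C{\left(O{\left(W,b \right)} \right)} \right)}\right) = 22 \left(-999 - 48\right) = 22 \left(-1047\right) = -23034$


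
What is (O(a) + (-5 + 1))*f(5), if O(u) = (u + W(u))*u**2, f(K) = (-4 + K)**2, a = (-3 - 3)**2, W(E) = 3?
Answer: 50540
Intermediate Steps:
a = 36 (a = (-6)**2 = 36)
O(u) = u**2*(3 + u) (O(u) = (u + 3)*u**2 = (3 + u)*u**2 = u**2*(3 + u))
(O(a) + (-5 + 1))*f(5) = (36**2*(3 + 36) + (-5 + 1))*(-4 + 5)**2 = (1296*39 - 4)*1**2 = (50544 - 4)*1 = 50540*1 = 50540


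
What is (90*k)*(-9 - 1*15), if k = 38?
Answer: -82080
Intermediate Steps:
(90*k)*(-9 - 1*15) = (90*38)*(-9 - 1*15) = 3420*(-9 - 15) = 3420*(-24) = -82080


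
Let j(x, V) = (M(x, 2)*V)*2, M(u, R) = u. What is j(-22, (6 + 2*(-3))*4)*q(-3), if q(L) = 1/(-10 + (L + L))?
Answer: 0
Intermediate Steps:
q(L) = 1/(-10 + 2*L)
j(x, V) = 2*V*x (j(x, V) = (x*V)*2 = (V*x)*2 = 2*V*x)
j(-22, (6 + 2*(-3))*4)*q(-3) = (2*((6 + 2*(-3))*4)*(-22))*(1/(2*(-5 - 3))) = (2*((6 - 6)*4)*(-22))*((½)/(-8)) = (2*(0*4)*(-22))*((½)*(-⅛)) = (2*0*(-22))*(-1/16) = 0*(-1/16) = 0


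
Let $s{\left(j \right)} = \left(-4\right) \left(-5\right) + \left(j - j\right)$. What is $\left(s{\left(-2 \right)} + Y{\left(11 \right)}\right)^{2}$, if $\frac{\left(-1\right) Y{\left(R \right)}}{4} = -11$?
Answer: $4096$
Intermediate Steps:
$Y{\left(R \right)} = 44$ ($Y{\left(R \right)} = \left(-4\right) \left(-11\right) = 44$)
$s{\left(j \right)} = 20$ ($s{\left(j \right)} = 20 + 0 = 20$)
$\left(s{\left(-2 \right)} + Y{\left(11 \right)}\right)^{2} = \left(20 + 44\right)^{2} = 64^{2} = 4096$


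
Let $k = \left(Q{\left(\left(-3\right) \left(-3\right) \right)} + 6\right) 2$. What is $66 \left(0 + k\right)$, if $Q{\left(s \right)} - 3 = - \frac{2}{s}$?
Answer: $\frac{3476}{3} \approx 1158.7$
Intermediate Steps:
$Q{\left(s \right)} = 3 - \frac{2}{s}$
$k = \frac{158}{9}$ ($k = \left(\left(3 - \frac{2}{\left(-3\right) \left(-3\right)}\right) + 6\right) 2 = \left(\left(3 - \frac{2}{9}\right) + 6\right) 2 = \left(\frac{25}{9} + 6\right) 2 = \frac{79}{9} \cdot 2 = \frac{158}{9} \approx 17.556$)
$66 \left(0 + k\right) = 66 \left(0 + \frac{158}{9}\right) = 66 \cdot \frac{158}{9} = \frac{3476}{3}$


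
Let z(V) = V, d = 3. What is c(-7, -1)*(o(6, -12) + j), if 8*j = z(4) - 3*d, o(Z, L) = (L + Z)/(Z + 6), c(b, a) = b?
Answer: 63/8 ≈ 7.8750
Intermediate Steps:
o(Z, L) = (L + Z)/(6 + Z)
j = -5/8 (j = (4 - 3*3)/8 = (4 - 9)/8 = (⅛)*(-5) = -5/8 ≈ -0.62500)
c(-7, -1)*(o(6, -12) + j) = -7*((-12 + 6)/(6 + 6) - 5/8) = -7*(-6/12 - 5/8) = -7*((1/12)*(-6) - 5/8) = -7*(-½ - 5/8) = -7*(-9/8) = 63/8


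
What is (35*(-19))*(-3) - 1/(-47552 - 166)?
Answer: 95197411/47718 ≈ 1995.0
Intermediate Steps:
(35*(-19))*(-3) - 1/(-47552 - 166) = -665*(-3) - 1/(-47718) = 1995 - 1*(-1/47718) = 1995 + 1/47718 = 95197411/47718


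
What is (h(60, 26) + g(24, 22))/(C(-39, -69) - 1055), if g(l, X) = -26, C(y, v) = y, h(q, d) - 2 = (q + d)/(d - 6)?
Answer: 197/10940 ≈ 0.018007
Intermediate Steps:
h(q, d) = 2 + (d + q)/(-6 + d) (h(q, d) = 2 + (q + d)/(d - 6) = 2 + (d + q)/(-6 + d))
(h(60, 26) + g(24, 22))/(C(-39, -69) - 1055) = ((-12 + 60 + 3*26)/(-6 + 26) - 26)/(-39 - 1055) = ((-12 + 60 + 78)/20 - 26)/(-1094) = ((1/20)*126 - 26)*(-1/1094) = (63/10 - 26)*(-1/1094) = -197/10*(-1/1094) = 197/10940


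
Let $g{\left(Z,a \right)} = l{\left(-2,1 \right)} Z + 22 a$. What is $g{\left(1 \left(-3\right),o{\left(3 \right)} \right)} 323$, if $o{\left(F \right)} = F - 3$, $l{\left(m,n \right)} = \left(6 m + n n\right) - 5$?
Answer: $15504$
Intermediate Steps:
$l{\left(m,n \right)} = -5 + n^{2} + 6 m$ ($l{\left(m,n \right)} = \left(6 m + n^{2}\right) - 5 = \left(n^{2} + 6 m\right) - 5 = -5 + n^{2} + 6 m$)
$o{\left(F \right)} = -3 + F$
$g{\left(Z,a \right)} = - 16 Z + 22 a$ ($g{\left(Z,a \right)} = \left(-5 + 1^{2} + 6 \left(-2\right)\right) Z + 22 a = \left(-5 + 1 - 12\right) Z + 22 a = - 16 Z + 22 a$)
$g{\left(1 \left(-3\right),o{\left(3 \right)} \right)} 323 = \left(- 16 \cdot 1 \left(-3\right) + 22 \left(-3 + 3\right)\right) 323 = \left(\left(-16\right) \left(-3\right) + 22 \cdot 0\right) 323 = \left(48 + 0\right) 323 = 48 \cdot 323 = 15504$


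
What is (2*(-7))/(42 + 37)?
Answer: -14/79 ≈ -0.17722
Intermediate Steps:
(2*(-7))/(42 + 37) = -14/79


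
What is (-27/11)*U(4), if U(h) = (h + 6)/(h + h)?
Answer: -135/44 ≈ -3.0682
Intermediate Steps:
U(h) = (6 + h)/(2*h) (U(h) = (6 + h)/((2*h)) = (6 + h)*(1/(2*h)) = (6 + h)/(2*h))
(-27/11)*U(4) = (-27/11)*((½)*(6 + 4)/4) = (-27*1/11)*((½)*(¼)*10) = -27/11*5/4 = -135/44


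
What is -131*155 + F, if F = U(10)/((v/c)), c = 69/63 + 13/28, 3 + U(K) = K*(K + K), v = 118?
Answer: -201237353/9912 ≈ -20302.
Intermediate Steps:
U(K) = -3 + 2*K**2 (U(K) = -3 + K*(K + K) = -3 + K*(2*K) = -3 + 2*K**2)
c = 131/84 (c = 69*(1/63) + 13*(1/28) = 23/21 + 13/28 = 131/84 ≈ 1.5595)
F = 25807/9912 (F = (-3 + 2*10**2)/((118/(131/84))) = (-3 + 2*100)/((118*(84/131))) = (-3 + 200)/(9912/131) = 197*(131/9912) = 25807/9912 ≈ 2.6036)
-131*155 + F = -131*155 + 25807/9912 = -20305 + 25807/9912 = -201237353/9912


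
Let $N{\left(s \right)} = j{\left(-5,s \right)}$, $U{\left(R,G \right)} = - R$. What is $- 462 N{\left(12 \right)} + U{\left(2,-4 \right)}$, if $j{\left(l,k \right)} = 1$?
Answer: $-464$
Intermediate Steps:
$N{\left(s \right)} = 1$
$- 462 N{\left(12 \right)} + U{\left(2,-4 \right)} = \left(-462\right) 1 - 2 = -462 - 2 = -464$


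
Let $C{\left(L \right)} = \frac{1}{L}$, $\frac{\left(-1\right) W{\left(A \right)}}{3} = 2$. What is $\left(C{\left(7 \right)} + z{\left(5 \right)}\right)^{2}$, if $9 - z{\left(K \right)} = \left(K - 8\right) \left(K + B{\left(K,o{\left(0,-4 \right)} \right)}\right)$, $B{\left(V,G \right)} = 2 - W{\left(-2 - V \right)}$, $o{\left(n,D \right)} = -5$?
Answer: $\frac{113569}{49} \approx 2317.7$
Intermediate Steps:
$W{\left(A \right)} = -6$ ($W{\left(A \right)} = \left(-3\right) 2 = -6$)
$B{\left(V,G \right)} = 8$ ($B{\left(V,G \right)} = 2 - -6 = 2 + 6 = 8$)
$z{\left(K \right)} = 9 - \left(-8 + K\right) \left(8 + K\right)$ ($z{\left(K \right)} = 9 - \left(K - 8\right) \left(K + 8\right) = 9 - \left(-8 + K\right) \left(8 + K\right)$)
$\left(C{\left(7 \right)} + z{\left(5 \right)}\right)^{2} = \left(\frac{1}{7} + \left(73 - 5^{2}\right)\right)^{2} = \left(\frac{1}{7} + \left(73 - 25\right)\right)^{2} = \left(\frac{1}{7} + 48\right)^{2} = \left(\frac{337}{7}\right)^{2} = \frac{113569}{49}$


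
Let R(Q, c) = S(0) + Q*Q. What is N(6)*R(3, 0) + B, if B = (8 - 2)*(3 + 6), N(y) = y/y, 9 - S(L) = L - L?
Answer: 72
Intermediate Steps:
S(L) = 9 (S(L) = 9 - (L - L) = 9 - 1*0 = 9 + 0 = 9)
N(y) = 1
R(Q, c) = 9 + Q² (R(Q, c) = 9 + Q*Q = 9 + Q²)
B = 54 (B = 6*9 = 54)
N(6)*R(3, 0) + B = 1*(9 + 3²) + 54 = 1*(9 + 9) + 54 = 1*18 + 54 = 18 + 54 = 72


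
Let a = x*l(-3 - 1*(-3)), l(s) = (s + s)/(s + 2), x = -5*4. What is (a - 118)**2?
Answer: 13924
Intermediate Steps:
x = -20
l(s) = 2*s/(2 + s) (l(s) = (2*s)/(2 + s) = 2*s/(2 + s))
a = 0 (a = -40*(-3 - 1*(-3))/(2 + (-3 - 1*(-3))) = -40*(-3 + 3)/(2 + (-3 + 3)) = -40*0/(2 + 0) = -40*0/2 = -20*0 = 0)
(a - 118)**2 = (0 - 118)**2 = (-118)**2 = 13924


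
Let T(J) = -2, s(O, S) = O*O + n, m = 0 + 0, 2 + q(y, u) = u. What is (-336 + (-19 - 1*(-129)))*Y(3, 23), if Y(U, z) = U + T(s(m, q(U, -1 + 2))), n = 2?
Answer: -226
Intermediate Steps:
q(y, u) = -2 + u
m = 0
s(O, S) = 2 + O**2 (s(O, S) = O*O + 2 = O**2 + 2 = 2 + O**2)
Y(U, z) = -2 + U (Y(U, z) = U - 2 = -2 + U)
(-336 + (-19 - 1*(-129)))*Y(3, 23) = (-336 + (-19 - 1*(-129)))*(-2 + 3) = (-336 + (-19 + 129))*1 = (-336 + 110)*1 = -226*1 = -226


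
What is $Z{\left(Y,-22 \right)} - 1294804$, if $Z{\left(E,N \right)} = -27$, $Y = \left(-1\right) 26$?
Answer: $-1294831$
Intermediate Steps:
$Y = -26$
$Z{\left(Y,-22 \right)} - 1294804 = -27 - 1294804 = -1294831$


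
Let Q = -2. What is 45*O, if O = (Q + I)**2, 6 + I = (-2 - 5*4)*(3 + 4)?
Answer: 1180980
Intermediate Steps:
I = -160 (I = -6 + (-2 - 5*4)*(3 + 4) = -6 + (-2 - 20)*7 = -6 - 22*7 = -6 - 154 = -160)
O = 26244 (O = (-2 - 160)**2 = (-162)**2 = 26244)
45*O = 45*26244 = 1180980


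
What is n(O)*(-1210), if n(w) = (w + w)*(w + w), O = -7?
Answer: -237160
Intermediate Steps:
n(w) = 4*w² (n(w) = (2*w)*(2*w) = 4*w²)
n(O)*(-1210) = (4*(-7)²)*(-1210) = (4*49)*(-1210) = 196*(-1210) = -237160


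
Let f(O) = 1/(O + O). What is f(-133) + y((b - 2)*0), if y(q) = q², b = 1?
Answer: -1/266 ≈ -0.0037594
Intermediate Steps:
f(O) = 1/(2*O)
f(-133) + y((b - 2)*0) = (½)/(-133) + ((1 - 2)*0)² = (½)*(-1/133) + (-1*0)² = -1/266 + 0² = -1/266 + 0 = -1/266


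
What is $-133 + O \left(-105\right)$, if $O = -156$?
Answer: $16247$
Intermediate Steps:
$-133 + O \left(-105\right) = -133 - -16380 = -133 + 16380 = 16247$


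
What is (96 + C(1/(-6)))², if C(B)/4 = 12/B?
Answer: 36864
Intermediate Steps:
C(B) = 48/B (C(B) = 4*(12/B) = 48/B)
(96 + C(1/(-6)))² = (96 + 48/((1/(-6))))² = (96 + 48/((1*(-⅙))))² = (96 + 48/(-⅙))² = (96 + 48*(-6))² = (96 - 288)² = (-192)² = 36864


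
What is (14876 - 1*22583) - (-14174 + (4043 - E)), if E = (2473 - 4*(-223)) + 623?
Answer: 6412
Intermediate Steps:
E = 3988 (E = (2473 + 892) + 623 = 3365 + 623 = 3988)
(14876 - 1*22583) - (-14174 + (4043 - E)) = (14876 - 1*22583) - (-14174 + (4043 - 1*3988)) = (14876 - 22583) - (-14174 + (4043 - 3988)) = -7707 - (-14174 + 55) = -7707 - 1*(-14119) = -7707 + 14119 = 6412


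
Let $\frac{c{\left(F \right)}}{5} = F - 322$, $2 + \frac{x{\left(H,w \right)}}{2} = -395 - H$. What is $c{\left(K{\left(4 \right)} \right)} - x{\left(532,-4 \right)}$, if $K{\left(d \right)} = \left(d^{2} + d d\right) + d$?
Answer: $428$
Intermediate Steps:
$x{\left(H,w \right)} = -794 - 2 H$ ($x{\left(H,w \right)} = -4 + 2 \left(-395 - H\right) = -4 - \left(790 + 2 H\right) = -794 - 2 H$)
$K{\left(d \right)} = d + 2 d^{2}$ ($K{\left(d \right)} = \left(d^{2} + d^{2}\right) + d = 2 d^{2} + d = d + 2 d^{2}$)
$c{\left(F \right)} = -1610 + 5 F$ ($c{\left(F \right)} = 5 \left(F - 322\right) = 5 \left(-322 + F\right) = -1610 + 5 F$)
$c{\left(K{\left(4 \right)} \right)} - x{\left(532,-4 \right)} = \left(-1610 + 5 \cdot 4 \left(1 + 2 \cdot 4\right)\right) - \left(-794 - 1064\right) = \left(-1610 + 5 \cdot 4 \left(1 + 8\right)\right) - \left(-794 - 1064\right) = \left(-1610 + 5 \cdot 4 \cdot 9\right) - -1858 = \left(-1610 + 5 \cdot 36\right) + 1858 = \left(-1610 + 180\right) + 1858 = -1430 + 1858 = 428$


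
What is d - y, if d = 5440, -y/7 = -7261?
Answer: -45387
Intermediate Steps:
y = 50827 (y = -7*(-7261) = 50827)
d - y = 5440 - 1*50827 = 5440 - 50827 = -45387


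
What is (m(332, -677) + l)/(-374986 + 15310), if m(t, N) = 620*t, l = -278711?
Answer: 72871/359676 ≈ 0.20260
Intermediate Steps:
(m(332, -677) + l)/(-374986 + 15310) = (620*332 - 278711)/(-374986 + 15310) = (205840 - 278711)/(-359676) = -72871*(-1/359676) = 72871/359676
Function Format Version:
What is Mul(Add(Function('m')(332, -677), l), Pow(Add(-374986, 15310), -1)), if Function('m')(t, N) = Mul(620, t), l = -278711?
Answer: Rational(72871, 359676) ≈ 0.20260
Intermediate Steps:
Mul(Add(Function('m')(332, -677), l), Pow(Add(-374986, 15310), -1)) = Mul(Add(Mul(620, 332), -278711), Pow(Add(-374986, 15310), -1)) = Mul(Add(205840, -278711), Pow(-359676, -1)) = Mul(-72871, Rational(-1, 359676)) = Rational(72871, 359676)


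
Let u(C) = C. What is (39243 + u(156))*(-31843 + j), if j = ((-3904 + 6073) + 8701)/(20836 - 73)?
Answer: -8682821737087/6921 ≈ -1.2546e+9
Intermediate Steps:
j = 10870/20763 (j = (2169 + 8701)/20763 = 10870*(1/20763) = 10870/20763 ≈ 0.52353)
(39243 + u(156))*(-31843 + j) = (39243 + 156)*(-31843 + 10870/20763) = 39399*(-661145339/20763) = -8682821737087/6921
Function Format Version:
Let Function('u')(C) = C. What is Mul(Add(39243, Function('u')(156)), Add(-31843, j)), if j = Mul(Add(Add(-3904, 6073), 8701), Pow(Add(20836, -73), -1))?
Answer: Rational(-8682821737087, 6921) ≈ -1.2546e+9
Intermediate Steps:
j = Rational(10870, 20763) (j = Mul(Add(2169, 8701), Pow(20763, -1)) = Mul(10870, Rational(1, 20763)) = Rational(10870, 20763) ≈ 0.52353)
Mul(Add(39243, Function('u')(156)), Add(-31843, j)) = Mul(Add(39243, 156), Add(-31843, Rational(10870, 20763))) = Mul(39399, Rational(-661145339, 20763)) = Rational(-8682821737087, 6921)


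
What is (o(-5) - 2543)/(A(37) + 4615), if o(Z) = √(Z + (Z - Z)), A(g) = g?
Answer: -2543/4652 + I*√5/4652 ≈ -0.54665 + 0.00048067*I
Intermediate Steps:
o(Z) = √Z (o(Z) = √(Z + 0) = √Z)
(o(-5) - 2543)/(A(37) + 4615) = (√(-5) - 2543)/(37 + 4615) = (I*√5 - 2543)/4652 = (-2543 + I*√5)*(1/4652) = -2543/4652 + I*√5/4652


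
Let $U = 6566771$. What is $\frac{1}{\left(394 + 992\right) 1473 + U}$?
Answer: $\frac{1}{8608349} \approx 1.1617 \cdot 10^{-7}$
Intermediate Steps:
$\frac{1}{\left(394 + 992\right) 1473 + U} = \frac{1}{\left(394 + 992\right) 1473 + 6566771} = \frac{1}{1386 \cdot 1473 + 6566771} = \frac{1}{2041578 + 6566771} = \frac{1}{8608349}$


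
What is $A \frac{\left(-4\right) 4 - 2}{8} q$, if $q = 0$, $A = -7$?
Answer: $0$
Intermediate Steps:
$A \frac{\left(-4\right) 4 - 2}{8} q = - 7 \frac{\left(-4\right) 4 - 2}{8} \cdot 0 = - 7 \left(-16 - 2\right) \frac{1}{8} \cdot 0 = - 7 \left(\left(-18\right) \frac{1}{8}\right) 0 = \left(-7\right) \left(- \frac{9}{4}\right) 0 = \frac{63}{4} \cdot 0 = 0$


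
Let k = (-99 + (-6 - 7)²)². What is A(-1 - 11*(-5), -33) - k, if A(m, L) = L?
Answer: -4933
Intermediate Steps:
k = 4900 (k = (-99 + (-13)²)² = (-99 + 169)² = 70² = 4900)
A(-1 - 11*(-5), -33) - k = -33 - 1*4900 = -33 - 4900 = -4933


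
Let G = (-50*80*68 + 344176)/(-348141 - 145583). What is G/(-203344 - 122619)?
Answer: 18044/40233939053 ≈ 4.4848e-7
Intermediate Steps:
G = -18044/123431 (G = (-4000*68 + 344176)/(-493724) = (-272000 + 344176)*(-1/493724) = 72176*(-1/493724) = -18044/123431 ≈ -0.14619)
G/(-203344 - 122619) = -18044/(123431*(-203344 - 122619)) = -18044/123431/(-325963) = -18044/123431*(-1/325963) = 18044/40233939053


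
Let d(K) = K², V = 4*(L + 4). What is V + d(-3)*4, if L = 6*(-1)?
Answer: 28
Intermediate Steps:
L = -6
V = -8 (V = 4*(-6 + 4) = 4*(-2) = -8)
V + d(-3)*4 = -8 + (-3)²*4 = -8 + 9*4 = -8 + 36 = 28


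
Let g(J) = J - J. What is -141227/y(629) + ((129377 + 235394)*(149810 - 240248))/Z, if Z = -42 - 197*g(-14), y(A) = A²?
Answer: 2175310687690814/2769487 ≈ 7.8546e+8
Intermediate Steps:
g(J) = 0
Z = -42 (Z = -42 - 197*0 = -42 + 0 = -42)
-141227/y(629) + ((129377 + 235394)*(149810 - 240248))/Z = -141227/(629²) + ((129377 + 235394)*(149810 - 240248))/(-42) = -141227/395641 + (364771*(-90438))*(-1/42) = -141227*1/395641 - 32989159698*(-1/42) = -141227/395641 + 5498193283/7 = 2175310687690814/2769487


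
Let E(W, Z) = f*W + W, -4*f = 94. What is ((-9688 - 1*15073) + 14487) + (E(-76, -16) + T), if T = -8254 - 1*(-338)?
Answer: -16480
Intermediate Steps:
f = -47/2 (f = -¼*94 = -47/2 ≈ -23.500)
T = -7916 (T = -8254 + 338 = -7916)
E(W, Z) = -45*W/2 (E(W, Z) = -47*W/2 + W = -45*W/2)
((-9688 - 1*15073) + 14487) + (E(-76, -16) + T) = ((-9688 - 1*15073) + 14487) + (-45/2*(-76) - 7916) = ((-9688 - 15073) + 14487) + (1710 - 7916) = (-24761 + 14487) - 6206 = -10274 - 6206 = -16480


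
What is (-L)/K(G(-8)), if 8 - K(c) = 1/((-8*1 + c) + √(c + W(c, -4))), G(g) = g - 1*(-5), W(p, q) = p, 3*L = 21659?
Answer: -2022163/2265 + 1969*I*√6/2265 ≈ -892.79 + 2.1294*I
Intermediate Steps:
L = 21659/3 (L = (⅓)*21659 = 21659/3 ≈ 7219.7)
G(g) = 5 + g (G(g) = g + 5 = 5 + g)
K(c) = 8 - 1/(-8 + c + √2*√c) (K(c) = 8 - 1/((-8*1 + c) + √(c + c)) = 8 - 1/((-8 + c) + √(2*c)) = 8 - 1/((-8 + c) + √2*√c) = 8 - 1/(-8 + c + √2*√c))
(-L)/K(G(-8)) = (-1*21659/3)/(((-65 + 8*(5 - 8) + 8*√2*√(5 - 8))/(-8 + (5 - 8) + √2*√(5 - 8)))) = -21659*(-8 - 3 + √2*√(-3))/(-65 + 8*(-3) + 8*√2*√(-3))/3 = -21659*(-8 - 3 + √2*(I*√3))/(-65 - 24 + 8*√2*(I*√3))/3 = -21659*(-8 - 3 + I*√6)/(-65 - 24 + 8*I*√6)/3 = -21659*(-11 + I*√6)/(-89 + 8*I*√6)/3 = -21659*(-11 + I*√6)/(3*(-89 + 8*I*√6))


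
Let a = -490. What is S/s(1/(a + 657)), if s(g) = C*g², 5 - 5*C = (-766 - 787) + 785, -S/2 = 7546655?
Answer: -2104686612950/773 ≈ -2.7228e+9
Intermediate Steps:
S = -15093310 (S = -2*7546655 = -15093310)
C = 773/5 (C = 1 - ((-766 - 787) + 785)/5 = 1 - (-1553 + 785)/5 = 1 - ⅕*(-768) = 1 + 768/5 = 773/5 ≈ 154.60)
s(g) = 773*g²/5
S/s(1/(a + 657)) = -15093310*5*(-490 + 657)²/773 = -15093310/(773*(1/167)²/5) = -15093310/((773/5)*(1/27889)) = -15093310/773/139445 = -15093310*139445/773 = -2104686612950/773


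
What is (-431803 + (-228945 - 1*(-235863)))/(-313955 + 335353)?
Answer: -424885/21398 ≈ -19.856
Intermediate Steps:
(-431803 + (-228945 - 1*(-235863)))/(-313955 + 335353) = (-431803 + (-228945 + 235863))/21398 = (-431803 + 6918)*(1/21398) = -424885*1/21398 = -424885/21398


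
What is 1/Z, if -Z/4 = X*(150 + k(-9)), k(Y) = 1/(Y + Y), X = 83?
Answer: -9/448034 ≈ -2.0088e-5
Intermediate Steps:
k(Y) = 1/(2*Y)
Z = -448034/9 (Z = -332*(150 + (½)/(-9)) = -332*(150 + (½)*(-⅑)) = -332*(150 - 1/18) = -332*2699/18 = -4*224017/18 = -448034/9 ≈ -49782.)
1/Z = 1/(-448034/9) = -9/448034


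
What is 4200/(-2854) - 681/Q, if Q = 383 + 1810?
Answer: -1859029/1043137 ≈ -1.7822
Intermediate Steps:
Q = 2193
4200/(-2854) - 681/Q = 4200/(-2854) - 681/2193 = 4200*(-1/2854) - 681*1/2193 = -2100/1427 - 227/731 = -1859029/1043137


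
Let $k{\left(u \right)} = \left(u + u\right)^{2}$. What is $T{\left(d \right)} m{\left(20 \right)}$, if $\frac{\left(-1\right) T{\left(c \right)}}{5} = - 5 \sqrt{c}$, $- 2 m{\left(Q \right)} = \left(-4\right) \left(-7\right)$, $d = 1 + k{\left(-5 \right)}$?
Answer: $- 350 \sqrt{101} \approx -3517.5$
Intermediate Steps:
$k{\left(u \right)} = 4 u^{2}$ ($k{\left(u \right)} = \left(2 u\right)^{2} = 4 u^{2}$)
$d = 101$ ($d = 1 + 4 \left(-5\right)^{2} = 1 + 4 \cdot 25 = 1 + 100 = 101$)
$m{\left(Q \right)} = -14$ ($m{\left(Q \right)} = - \frac{\left(-4\right) \left(-7\right)}{2} = \left(- \frac{1}{2}\right) 28 = -14$)
$T{\left(c \right)} = 25 \sqrt{c}$ ($T{\left(c \right)} = - 5 \left(- 5 \sqrt{c}\right) = 25 \sqrt{c}$)
$T{\left(d \right)} m{\left(20 \right)} = 25 \sqrt{101} \left(-14\right) = - 350 \sqrt{101}$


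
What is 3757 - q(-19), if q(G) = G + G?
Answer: 3795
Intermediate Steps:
q(G) = 2*G
3757 - q(-19) = 3757 - 2*(-19) = 3757 - 1*(-38) = 3757 + 38 = 3795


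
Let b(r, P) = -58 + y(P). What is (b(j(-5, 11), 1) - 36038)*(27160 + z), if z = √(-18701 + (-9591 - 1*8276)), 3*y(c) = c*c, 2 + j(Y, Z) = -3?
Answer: -2941074920/3 - 216574*I*√9142/3 ≈ -9.8036e+8 - 6.9025e+6*I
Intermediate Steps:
j(Y, Z) = -5 (j(Y, Z) = -2 - 3 = -5)
y(c) = c²/3 (y(c) = (c*c)/3 = c²/3)
b(r, P) = -58 + P²/3
z = 2*I*√9142 (z = √(-18701 + (-9591 - 8276)) = √(-18701 - 17867) = √(-36568) = 2*I*√9142 ≈ 191.23*I)
(b(j(-5, 11), 1) - 36038)*(27160 + z) = ((-58 + (⅓)*1²) - 36038)*(27160 + 2*I*√9142) = ((-58 + (⅓)*1) - 36038)*(27160 + 2*I*√9142) = ((-58 + ⅓) - 36038)*(27160 + 2*I*√9142) = (-173/3 - 36038)*(27160 + 2*I*√9142) = -108287*(27160 + 2*I*√9142)/3 = -2941074920/3 - 216574*I*√9142/3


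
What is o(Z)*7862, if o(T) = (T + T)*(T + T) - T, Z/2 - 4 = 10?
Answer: 24435096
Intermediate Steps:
Z = 28 (Z = 8 + 2*10 = 8 + 20 = 28)
o(T) = -T + 4*T² (o(T) = (2*T)*(2*T) - T = 4*T² - T = -T + 4*T²)
o(Z)*7862 = (28*(-1 + 4*28))*7862 = (28*(-1 + 112))*7862 = (28*111)*7862 = 3108*7862 = 24435096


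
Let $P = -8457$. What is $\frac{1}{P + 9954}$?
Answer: $\frac{1}{1497} \approx 0.000668$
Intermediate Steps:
$\frac{1}{P + 9954} = \frac{1}{-8457 + 9954} = \frac{1}{1497}$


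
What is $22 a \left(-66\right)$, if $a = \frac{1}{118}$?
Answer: $- \frac{726}{59} \approx -12.305$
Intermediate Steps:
$a = \frac{1}{118} \approx 0.0084746$
$22 a \left(-66\right) = 22 \cdot \frac{1}{118} \left(-66\right) = \frac{11}{59} \left(-66\right) = - \frac{726}{59}$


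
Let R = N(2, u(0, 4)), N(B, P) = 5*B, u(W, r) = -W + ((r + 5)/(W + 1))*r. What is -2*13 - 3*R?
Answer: -56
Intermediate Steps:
u(W, r) = -W + r*(5 + r)/(1 + W) (u(W, r) = -W + ((5 + r)/(1 + W))*r = -W + r*(5 + r)/(1 + W))
R = 10 (R = 5*2 = 10)
-2*13 - 3*R = -2*13 - 3*10 = -26 - 30 = -56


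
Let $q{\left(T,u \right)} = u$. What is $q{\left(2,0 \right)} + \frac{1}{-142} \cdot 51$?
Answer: $- \frac{51}{142} \approx -0.35915$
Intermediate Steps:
$q{\left(2,0 \right)} + \frac{1}{-142} \cdot 51 = 0 + \frac{1}{-142} \cdot 51 = 0 - \frac{51}{142} = - \frac{51}{142}$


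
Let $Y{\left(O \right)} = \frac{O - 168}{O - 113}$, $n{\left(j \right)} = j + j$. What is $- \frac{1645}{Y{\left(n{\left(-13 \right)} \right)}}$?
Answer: $- \frac{228655}{194} \approx -1178.6$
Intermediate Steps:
$n{\left(j \right)} = 2 j$
$Y{\left(O \right)} = \frac{-168 + O}{-113 + O}$
$- \frac{1645}{Y{\left(n{\left(-13 \right)} \right)}} = - \frac{1645}{\frac{1}{-113 + 2 \left(-13\right)} \left(-168 + 2 \left(-13\right)\right)} = - \frac{1645}{\frac{1}{-113 - 26} \left(-168 - 26\right)} = - \frac{1645}{\frac{1}{-139} \left(-194\right)} = - \frac{1645}{\left(- \frac{1}{139}\right) \left(-194\right)} = - \frac{1645}{\frac{194}{139}} = \left(-1645\right) \frac{139}{194} = - \frac{228655}{194}$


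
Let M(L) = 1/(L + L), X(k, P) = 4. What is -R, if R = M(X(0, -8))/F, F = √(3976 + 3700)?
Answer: -√1919/30704 ≈ -0.0014267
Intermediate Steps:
M(L) = 1/(2*L)
F = 2*√1919 (F = √7676 = 2*√1919 ≈ 87.613)
R = √1919/30704 (R = ((½)/4)/((2*√1919)) = ((½)*(¼))*(√1919/3838) = (√1919/3838)/8 = √1919/30704 ≈ 0.0014267)
-R = -√1919/30704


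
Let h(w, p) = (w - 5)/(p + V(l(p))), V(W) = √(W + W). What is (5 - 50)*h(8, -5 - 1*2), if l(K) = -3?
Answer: 189/11 + 27*I*√6/11 ≈ 17.182 + 6.0124*I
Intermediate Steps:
V(W) = √2*√W (V(W) = √(2*W) = √2*√W)
h(w, p) = (-5 + w)/(p + I*√6) (h(w, p) = (w - 5)/(p + √2*√(-3)) = (-5 + w)/(p + √2*(I*√3)) = (-5 + w)/(p + I*√6))
(5 - 50)*h(8, -5 - 1*2) = (5 - 50)*((-5 + 8)/((-5 - 1*2) + I*√6)) = -45*3/((-5 - 2) + I*√6) = -45*3/(-7 + I*√6) = -135/(-7 + I*√6)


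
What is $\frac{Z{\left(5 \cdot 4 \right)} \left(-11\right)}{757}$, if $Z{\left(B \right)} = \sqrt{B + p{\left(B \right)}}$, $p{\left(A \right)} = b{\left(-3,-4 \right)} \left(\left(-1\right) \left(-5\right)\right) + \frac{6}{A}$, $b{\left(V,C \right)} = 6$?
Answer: $- \frac{11 \sqrt{5030}}{7570} \approx -0.10306$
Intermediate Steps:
$p{\left(A \right)} = 30 + \frac{6}{A}$ ($p{\left(A \right)} = 6 \left(\left(-1\right) \left(-5\right)\right) + \frac{6}{A} = 6 \cdot 5 + \frac{6}{A} = 30 + \frac{6}{A}$)
$Z{\left(B \right)} = \sqrt{30 + B + \frac{6}{B}}$ ($Z{\left(B \right)} = \sqrt{B + \left(30 + \frac{6}{B}\right)} = \sqrt{30 + B + \frac{6}{B}}$)
$\frac{Z{\left(5 \cdot 4 \right)} \left(-11\right)}{757} = \frac{\sqrt{30 + 5 \cdot 4 + \frac{6}{5 \cdot 4}} \left(-11\right)}{757} = \sqrt{30 + 20 + \frac{6}{20}} \left(-11\right) \frac{1}{757} = \sqrt{30 + 20 + 6 \cdot \frac{1}{20}} \left(-11\right) \frac{1}{757} = \sqrt{30 + 20 + \frac{3}{10}} \left(-11\right) \frac{1}{757} = \sqrt{\frac{503}{10}} \left(-11\right) \frac{1}{757} = \frac{\sqrt{5030}}{10} \left(-11\right) \frac{1}{757} = - \frac{11 \sqrt{5030}}{10} \cdot \frac{1}{757} = - \frac{11 \sqrt{5030}}{7570}$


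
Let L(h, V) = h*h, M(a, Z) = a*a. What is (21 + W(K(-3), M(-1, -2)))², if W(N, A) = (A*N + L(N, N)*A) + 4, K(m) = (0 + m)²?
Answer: 13225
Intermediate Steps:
M(a, Z) = a²
K(m) = m²
L(h, V) = h²
W(N, A) = 4 + A*N + A*N² (W(N, A) = (A*N + N²*A) + 4 = (A*N + A*N²) + 4 = 4 + A*N + A*N²)
(21 + W(K(-3), M(-1, -2)))² = (21 + (4 + (-1)²*(-3)² + (-1)²*((-3)²)²))² = (21 + (4 + 1*9 + 1*9²))² = (21 + (4 + 9 + 1*81))² = (21 + (4 + 9 + 81))² = (21 + 94)² = 115² = 13225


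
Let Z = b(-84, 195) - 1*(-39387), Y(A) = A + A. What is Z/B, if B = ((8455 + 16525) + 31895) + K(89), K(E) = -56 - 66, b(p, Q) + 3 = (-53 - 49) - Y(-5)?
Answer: 2068/2987 ≈ 0.69233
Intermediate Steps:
Y(A) = 2*A
b(p, Q) = -95 (b(p, Q) = -3 + ((-53 - 49) - 2*(-5)) = -3 + (-102 - 1*(-10)) = -3 + (-102 + 10) = -3 - 92 = -95)
K(E) = -122
B = 56753 (B = ((8455 + 16525) + 31895) - 122 = (24980 + 31895) - 122 = 56875 - 122 = 56753)
Z = 39292 (Z = -95 - 1*(-39387) = -95 + 39387 = 39292)
Z/B = 39292/56753 = 39292*(1/56753) = 2068/2987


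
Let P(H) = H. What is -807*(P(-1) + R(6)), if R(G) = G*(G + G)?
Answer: -57297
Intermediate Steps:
R(G) = 2*G² (R(G) = G*(2*G) = 2*G²)
-807*(P(-1) + R(6)) = -807*(-1 + 2*6²) = -807*(-1 + 2*36) = -807*(-1 + 72) = -807*71 = -57297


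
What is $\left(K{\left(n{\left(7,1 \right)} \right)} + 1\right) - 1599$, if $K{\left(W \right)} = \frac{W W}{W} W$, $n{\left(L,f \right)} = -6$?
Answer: $-1562$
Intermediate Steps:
$K{\left(W \right)} = W^{2}$ ($K{\left(W \right)} = \frac{W^{2}}{W} W = W W = W^{2}$)
$\left(K{\left(n{\left(7,1 \right)} \right)} + 1\right) - 1599 = \left(\left(-6\right)^{2} + 1\right) - 1599 = \left(36 + 1\right) - 1599 = 37 - 1599 = -1562$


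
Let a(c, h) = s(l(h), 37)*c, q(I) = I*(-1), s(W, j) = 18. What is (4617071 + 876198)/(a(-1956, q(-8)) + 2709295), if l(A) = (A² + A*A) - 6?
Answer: 5493269/2674087 ≈ 2.0543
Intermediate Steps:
l(A) = -6 + 2*A² (l(A) = (A² + A²) - 6 = 2*A² - 6 = -6 + 2*A²)
q(I) = -I
a(c, h) = 18*c
(4617071 + 876198)/(a(-1956, q(-8)) + 2709295) = (4617071 + 876198)/(18*(-1956) + 2709295) = 5493269/(-35208 + 2709295) = 5493269/2674087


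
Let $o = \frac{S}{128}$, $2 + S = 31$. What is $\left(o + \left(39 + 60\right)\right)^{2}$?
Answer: $\frac{161315401}{16384} \approx 9845.9$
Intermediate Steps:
$S = 29$ ($S = -2 + 31 = 29$)
$o = \frac{29}{128} \approx 0.22656$
$\left(o + \left(39 + 60\right)\right)^{2} = \left(\frac{29}{128} + \left(39 + 60\right)\right)^{2} = \left(\frac{29}{128} + 99\right)^{2} = \left(\frac{12701}{128}\right)^{2} = \frac{161315401}{16384}$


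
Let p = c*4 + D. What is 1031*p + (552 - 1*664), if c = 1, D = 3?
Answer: 7105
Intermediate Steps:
p = 7 (p = 1*4 + 3 = 4 + 3 = 7)
1031*p + (552 - 1*664) = 1031*7 + (552 - 1*664) = 7217 + (552 - 664) = 7217 - 112 = 7105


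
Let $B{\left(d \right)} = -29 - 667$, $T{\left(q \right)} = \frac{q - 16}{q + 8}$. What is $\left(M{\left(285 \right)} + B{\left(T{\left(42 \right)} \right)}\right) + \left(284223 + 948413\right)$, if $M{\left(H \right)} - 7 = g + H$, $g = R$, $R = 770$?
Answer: $1233002$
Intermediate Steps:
$T{\left(q \right)} = \frac{-16 + q}{8 + q}$
$g = 770$
$M{\left(H \right)} = 777 + H$ ($M{\left(H \right)} = 7 + \left(770 + H\right) = 777 + H$)
$B{\left(d \right)} = -696$
$\left(M{\left(285 \right)} + B{\left(T{\left(42 \right)} \right)}\right) + \left(284223 + 948413\right) = \left(\left(777 + 285\right) - 696\right) + \left(284223 + 948413\right) = \left(1062 - 696\right) + 1232636 = 366 + 1232636 = 1233002$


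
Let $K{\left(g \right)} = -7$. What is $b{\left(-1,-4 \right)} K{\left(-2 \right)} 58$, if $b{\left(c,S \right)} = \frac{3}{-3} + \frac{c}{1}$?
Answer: $812$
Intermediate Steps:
$b{\left(c,S \right)} = -1 + c$ ($b{\left(c,S \right)} = 3 \left(- \frac{1}{3}\right) + c 1 = -1 + c$)
$b{\left(-1,-4 \right)} K{\left(-2 \right)} 58 = \left(-1 - 1\right) \left(-7\right) 58 = \left(-2\right) \left(-7\right) 58 = 14 \cdot 58 = 812$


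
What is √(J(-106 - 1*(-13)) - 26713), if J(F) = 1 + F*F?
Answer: 9*I*√223 ≈ 134.4*I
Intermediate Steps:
J(F) = 1 + F²
√(J(-106 - 1*(-13)) - 26713) = √((1 + (-106 - 1*(-13))²) - 26713) = √((1 + (-106 + 13)²) - 26713) = √((1 + (-93)²) - 26713) = √((1 + 8649) - 26713) = √(8650 - 26713) = √(-18063) = 9*I*√223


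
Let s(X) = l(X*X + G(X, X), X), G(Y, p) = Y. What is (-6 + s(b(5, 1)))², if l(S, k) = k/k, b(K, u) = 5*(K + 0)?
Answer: 25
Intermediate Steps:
b(K, u) = 5*K
l(S, k) = 1
s(X) = 1
(-6 + s(b(5, 1)))² = (-6 + 1)² = (-5)² = 25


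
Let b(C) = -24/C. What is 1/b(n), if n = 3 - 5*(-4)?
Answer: -23/24 ≈ -0.95833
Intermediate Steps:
n = 23 (n = 3 + 20 = 23)
1/b(n) = 1/(-24/23) = -23/24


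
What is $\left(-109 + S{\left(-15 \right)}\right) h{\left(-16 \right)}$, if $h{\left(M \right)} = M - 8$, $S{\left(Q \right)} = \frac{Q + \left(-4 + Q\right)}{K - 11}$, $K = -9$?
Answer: $\frac{12876}{5} \approx 2575.2$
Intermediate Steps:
$S{\left(Q \right)} = \frac{1}{5} - \frac{Q}{10}$ ($S{\left(Q \right)} = \frac{Q + \left(-4 + Q\right)}{-9 - 11} = \frac{-4 + 2 Q}{-20} = \left(-4 + 2 Q\right) \left(- \frac{1}{20}\right) = \frac{1}{5} - \frac{Q}{10}$)
$h{\left(M \right)} = -8 + M$ ($h{\left(M \right)} = M - 8 = -8 + M$)
$\left(-109 + S{\left(-15 \right)}\right) h{\left(-16 \right)} = \left(-109 + \left(\frac{1}{5} - - \frac{3}{2}\right)\right) \left(-8 - 16\right) = \left(-109 + \left(\frac{1}{5} + \frac{3}{2}\right)\right) \left(-24\right) = \left(-109 + \frac{17}{10}\right) \left(-24\right) = \left(- \frac{1073}{10}\right) \left(-24\right) = \frac{12876}{5}$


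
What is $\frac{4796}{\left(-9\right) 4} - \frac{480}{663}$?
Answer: $- \frac{266419}{1989} \approx -133.95$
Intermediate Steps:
$\frac{4796}{\left(-9\right) 4} - \frac{480}{663} = \frac{4796}{-36} - \frac{160}{221} = 4796 \left(- \frac{1}{36}\right) - \frac{160}{221} = - \frac{1199}{9} - \frac{160}{221} = - \frac{266419}{1989}$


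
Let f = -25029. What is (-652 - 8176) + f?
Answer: -33857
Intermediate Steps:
(-652 - 8176) + f = (-652 - 8176) - 25029 = -8828 - 25029 = -33857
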